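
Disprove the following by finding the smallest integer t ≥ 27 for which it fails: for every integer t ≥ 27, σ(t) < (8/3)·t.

t = 60

A counterexample is any integer t ≥ 27 such that the claim fails; we check each in order.
The first 33 eligible values, up to t = 59, all satisfy the conclusion.
t = 60: σ(60) = 168; 168 ≥ 160.
Thus t = 60 disproves the claim, and no smaller t works.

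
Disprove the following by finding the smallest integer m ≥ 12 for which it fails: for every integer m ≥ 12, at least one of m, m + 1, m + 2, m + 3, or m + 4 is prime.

A counterexample is any integer m ≥ 12 such that m, m + 1, m + 2, m + 3, m + 4 are all composite; we check each in order.
The first 12 eligible values, up to m = 23, all satisfy the conclusion.
m = 24: 24 = 2 × 12; 25 = 5 × 5; 26 = 2 × 13; 27 = 3 × 9; 28 = 2 × 14 — all composite.
Thus m = 24 disproves the claim, and no smaller m works.

m = 24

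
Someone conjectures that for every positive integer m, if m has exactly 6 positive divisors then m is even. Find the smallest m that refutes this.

A counterexample is any positive integer m such that m has exactly 6 positive divisors but m is odd; we check each in order.
The first 6 eligible values, up to m = 44, all satisfy the conclusion.
m = 45: divisors of 45: 1, 3, 5, 9, 15, 45; 45 is odd.
Thus m = 45 disproves the claim, and no smaller m works.

m = 45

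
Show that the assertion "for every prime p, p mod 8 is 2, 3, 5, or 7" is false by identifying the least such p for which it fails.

p = 17

p = 2: 2 mod 8 = 2.
p = 3: 3 mod 8 = 3.
p = 5: 5 mod 8 = 5.
p = 7: 7 mod 8 = 7.
p = 11: 11 mod 8 = 3.
p = 13: 13 mod 8 = 5.
p = 17: 17 mod 8 = 1 — not in {2, 3, 5, 7}.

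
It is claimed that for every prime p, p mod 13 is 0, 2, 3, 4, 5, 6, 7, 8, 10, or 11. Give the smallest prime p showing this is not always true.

p = 53

Check each prime p in order until the claim fails.
For p = 2, 3, 5, 7, …, 41, 43, 47 the conclusion holds.
p = 53: 53 mod 13 = 1 — not in {0, 2, 3, 4, 5, 6, 7, 8, 10, 11}.
Hence p = 53 is a counterexample.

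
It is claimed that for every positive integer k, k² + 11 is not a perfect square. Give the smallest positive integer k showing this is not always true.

k = 5

The first 4 eligible values, up to k = 4, all satisfy the conclusion.
k = 5: 5² + 11 = 36 = 6², a perfect square.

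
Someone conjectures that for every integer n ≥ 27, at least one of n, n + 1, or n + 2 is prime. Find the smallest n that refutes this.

A counterexample is any integer n ≥ 27 such that n, n + 1, n + 2 are all composite; we check each in order.
The first 5 eligible values, up to n = 31, all satisfy the conclusion.
n = 32: 32 = 2 × 16; 33 = 3 × 11; 34 = 2 × 17 — all composite.
Thus n = 32 disproves the claim, and no smaller n works.

n = 32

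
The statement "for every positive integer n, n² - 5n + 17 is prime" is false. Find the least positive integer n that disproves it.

A counterexample is any positive integer n such that n² - 5n + 17 is not prime; we check each in order.
For n = 1, 2, 3, 4, …, 10, 11, 12 the conclusion holds.
n = 13: n² - 5n + 17 = 121 = 11 × 11, composite.

n = 13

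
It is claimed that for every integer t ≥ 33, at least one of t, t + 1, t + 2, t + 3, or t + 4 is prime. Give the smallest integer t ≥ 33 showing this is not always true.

Check each integer t ≥ 33 in order until t, t + 1, t + 2, t + 3, t + 4 are all composite.
For t = 33, 34, 35, 36, …, 45, 46, 47 the conclusion holds.
t = 48: 48 = 2 × 24; 49 = 7 × 7; 50 = 2 × 25; 51 = 3 × 17; 52 = 2 × 26 — all composite.

t = 48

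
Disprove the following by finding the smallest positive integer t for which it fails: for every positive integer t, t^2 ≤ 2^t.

t = 3

We need the least positive integer t for which t^2 > 2^t.
For t = 1, 2 the conclusion holds.
t = 3: t^2 = 9 and 2^t = 8, so 9 > 8.
Hence t = 3 is a counterexample.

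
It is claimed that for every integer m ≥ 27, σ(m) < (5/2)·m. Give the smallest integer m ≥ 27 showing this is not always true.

Check each integer m ≥ 27 in order until the claim fails.
The first 9 eligible values, up to m = 35, all satisfy the conclusion.
m = 36: σ(36) = 91; 91 ≥ 90.

m = 36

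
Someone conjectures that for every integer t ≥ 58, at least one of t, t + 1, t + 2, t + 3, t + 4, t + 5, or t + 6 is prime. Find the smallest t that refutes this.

t = 90

A counterexample is any integer t ≥ 58 such that t, t + 1, t + 2, t + 3, t + 4, t + 5, t + 6 are all composite; we check each in order.
For t = 58, 59, 60, 61, …, 87, 88, 89 the conclusion holds.
t = 90: 90 = 2 × 45; 91 = 7 × 13; 92 = 2 × 46; 93 = 3 × 31; 94 = 2 × 47; 95 = 5 × 19; 96 = 2 × 48 — all composite.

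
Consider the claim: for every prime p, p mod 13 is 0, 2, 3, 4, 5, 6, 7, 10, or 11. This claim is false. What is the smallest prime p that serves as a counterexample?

We need the least prime p for which the claim fails.
For p = 2, 3, 5, 7, …, 37, 41, 43 the conclusion holds.
p = 47: 47 mod 13 = 8 — not in {0, 2, 3, 4, 5, 6, 7, 10, 11}.
So p = 47 is the smallest counterexample.

p = 47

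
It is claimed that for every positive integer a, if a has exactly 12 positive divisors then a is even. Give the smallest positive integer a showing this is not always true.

We need the least positive integer a for which a has exactly 12 positive divisors but a is odd.
For a = 60, 72, 84, 90, …, 294, 306, 308 the conclusion holds.
a = 315: divisors of 315: 12 divisors; 315 is odd.
So a = 315 is the smallest counterexample.

a = 315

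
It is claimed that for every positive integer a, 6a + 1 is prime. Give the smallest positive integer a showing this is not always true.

a = 4

A counterexample is any positive integer a such that 6a + 1 is not prime; we check each in order.
a = 1: 6a + 1 = 7, prime.
a = 2: 6a + 1 = 13, prime.
a = 3: 6a + 1 = 19, prime.
a = 4: 6a + 1 = 25 = 5 × 5, composite.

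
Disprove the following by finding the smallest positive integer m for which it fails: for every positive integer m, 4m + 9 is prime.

Check each positive integer m in order until 4m + 9 is not prime.
m = 1: 4m + 9 = 13, prime.
m = 2: 4m + 9 = 17, prime.
m = 3: 4m + 9 = 21 = 3 × 7, composite.

m = 3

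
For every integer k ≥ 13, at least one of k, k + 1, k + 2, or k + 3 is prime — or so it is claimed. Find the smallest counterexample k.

The first 11 eligible values, up to k = 23, all satisfy the conclusion.
k = 24: 24 = 2 × 12; 25 = 5 × 5; 26 = 2 × 13; 27 = 3 × 9 — all composite.
Hence k = 24 is a counterexample.

k = 24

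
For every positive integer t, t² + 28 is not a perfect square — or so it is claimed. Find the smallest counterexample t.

Check each positive integer t in order until t² + 28 is a perfect square.
For t = 1, 2, 3, 4, 5 the conclusion holds.
t = 6: 6² + 28 = 64 = 8², a perfect square.

t = 6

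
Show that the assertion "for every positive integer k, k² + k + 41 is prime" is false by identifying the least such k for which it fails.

k = 40

We need the least positive integer k for which k² + k + 41 is not prime.
For k = 1, 2, 3, 4, …, 37, 38, 39 the conclusion holds.
k = 40: k² + k + 41 = 1681 = 41 × 41, composite.
Thus k = 40 disproves the claim, and no smaller k works.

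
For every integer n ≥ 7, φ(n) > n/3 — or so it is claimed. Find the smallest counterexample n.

n = 12

A counterexample is any integer n ≥ 7 such that the claim fails; we check each in order.
n = 7: φ(7) = 6 and 7/3 = 7/3, so φ(7) > 7/3.
n = 8: φ(8) = 4 and 8/3 = 8/3, so φ(8) > 8/3.
n = 9: φ(9) = 6 and 9/3 = 3, so φ(9) > 9/3.
n = 10: φ(10) = 4 and 10/3 = 10/3, so φ(10) > 10/3.
n = 11: φ(11) = 10 and 11/3 = 11/3, so φ(11) > 11/3.
n = 12: φ(12) = 4 and 12/3 = 4, so φ(12) ≤ 12/3.
Hence n = 12 is a counterexample.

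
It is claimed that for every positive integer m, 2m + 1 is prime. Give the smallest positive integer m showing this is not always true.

m = 1: 2m + 1 = 3, prime.
m = 2: 2m + 1 = 5, prime.
m = 3: 2m + 1 = 7, prime.
m = 4: 2m + 1 = 9 = 3 × 3, composite.

m = 4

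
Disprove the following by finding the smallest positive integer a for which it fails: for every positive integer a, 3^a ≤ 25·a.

The first 4 eligible values, up to a = 4, all satisfy the conclusion.
a = 5: 3^a = 243 and 25·a = 125, so 243 > 125.

a = 5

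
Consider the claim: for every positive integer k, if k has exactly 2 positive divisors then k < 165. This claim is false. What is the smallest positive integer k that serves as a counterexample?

k = 167

We need the least positive integer k for which k has exactly 2 positive divisors but the claim fails.
The first 38 eligible values, up to k = 163, all satisfy the conclusion.
k = 167: τ(167) = 2; 167 ≥ 165.
So k = 167 is the smallest counterexample.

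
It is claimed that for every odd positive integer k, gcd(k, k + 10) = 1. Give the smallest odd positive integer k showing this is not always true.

k = 5

Check each odd positive integer k in order until gcd(k, k + 10) > 1.
For k = 1, 3 the conclusion holds.
k = 5: gcd(5, 15) = 5.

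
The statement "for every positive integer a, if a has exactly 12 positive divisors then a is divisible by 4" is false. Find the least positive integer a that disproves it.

a = 90

We need the least positive integer a for which a has exactly 12 positive divisors but a is not divisible by 4.
For a = 60, 72, 84 the conclusion holds.
a = 90: τ(90) = 12; 90 mod 4 = 2.
Thus a = 90 disproves the claim, and no smaller a works.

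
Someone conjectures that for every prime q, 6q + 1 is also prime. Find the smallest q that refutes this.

q = 19

The first 7 eligible values, up to q = 17, all satisfy the conclusion.
q = 19: 6q + 1 = 115 = 5 × 23, not prime.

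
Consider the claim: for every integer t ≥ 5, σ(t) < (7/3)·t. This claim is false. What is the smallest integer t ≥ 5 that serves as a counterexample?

We need the least integer t ≥ 5 for which the claim fails.
t = 5: σ(5) = 6; 6 < 35/3.
t = 6: σ(6) = 12; 12 < 14.
t = 7: σ(7) = 8; 8 < 49/3.
t = 8: σ(8) = 15; 15 < 56/3.
t = 9: σ(9) = 13; 13 < 21.
t = 10: σ(10) = 18; 18 < 70/3.
t = 11: σ(11) = 12; 12 < 77/3.
t = 12: σ(12) = 28; 28 ≥ 28.

t = 12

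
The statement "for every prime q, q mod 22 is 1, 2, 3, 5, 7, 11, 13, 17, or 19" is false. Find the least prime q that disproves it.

We need the least prime q for which the claim fails.
For q = 2, 3, 5, 7, 11, 13, 17, 19, 23, 29 the conclusion holds.
q = 31: 31 mod 22 = 9 — not in {1, 2, 3, 5, 7, 11, 13, 17, 19}.
Thus q = 31 disproves the claim, and no smaller q works.

q = 31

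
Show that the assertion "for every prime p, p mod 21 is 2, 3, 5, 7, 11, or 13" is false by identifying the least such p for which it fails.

p = 17

The first 6 eligible values, up to p = 13, all satisfy the conclusion.
p = 17: 17 mod 21 = 17 — not in {2, 3, 5, 7, 11, 13}.
Thus p = 17 disproves the claim, and no smaller p works.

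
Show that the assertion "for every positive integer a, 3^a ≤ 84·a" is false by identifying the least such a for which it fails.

Check each positive integer a in order until 3^a > 84·a.
For a = 1, 2, 3, 4, 5 the conclusion holds.
a = 6: 3^a = 729 and 84·a = 504, so 729 > 504.
So a = 6 is the smallest counterexample.

a = 6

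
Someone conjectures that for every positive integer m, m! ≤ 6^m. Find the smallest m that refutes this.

We need the least positive integer m for which m! > 6^m.
The first 13 eligible values, up to m = 13, all satisfy the conclusion.
m = 14: m! = 87178291200 and 6^m = 78364164096, so 87178291200 > 78364164096.

m = 14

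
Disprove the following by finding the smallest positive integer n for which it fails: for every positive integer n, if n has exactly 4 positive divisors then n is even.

n = 15

We need the least positive integer n for which n has exactly 4 positive divisors but n is odd.
For n = 6, 8, 10, 14 the conclusion holds.
n = 15: divisors of 15: 1, 3, 5, 15; 15 is odd.
Hence n = 15 is a counterexample.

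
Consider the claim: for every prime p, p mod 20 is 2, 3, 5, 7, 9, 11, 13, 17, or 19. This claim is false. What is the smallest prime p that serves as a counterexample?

For p = 2, 3, 5, 7, …, 29, 31, 37 the conclusion holds.
p = 41: 41 mod 20 = 1 — not in {2, 3, 5, 7, 9, 11, 13, 17, 19}.
Thus p = 41 disproves the claim, and no smaller p works.

p = 41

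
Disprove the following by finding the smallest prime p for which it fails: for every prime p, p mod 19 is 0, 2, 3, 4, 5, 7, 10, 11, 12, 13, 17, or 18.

Check each prime p in order until the claim fails.
The first 14 eligible values, up to p = 43, all satisfy the conclusion.
p = 47: 47 mod 19 = 9 — not in {0, 2, 3, 4, 5, 7, 10, 11, 12, 13, 17, 18}.
Thus p = 47 disproves the claim, and no smaller p works.

p = 47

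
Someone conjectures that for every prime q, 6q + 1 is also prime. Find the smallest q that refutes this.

Check each prime q in order until 6q + 1 is not prime.
The first 7 eligible values, up to q = 17, all satisfy the conclusion.
q = 19: 6q + 1 = 115 = 5 × 23, not prime.

q = 19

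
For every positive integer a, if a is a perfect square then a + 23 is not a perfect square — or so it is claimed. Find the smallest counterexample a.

A counterexample is any positive integer a such that a is a perfect square but a + 23 is a perfect square; we check each in order.
The first 10 eligible values, up to a = 100, all satisfy the conclusion.
a = 121: 121 = 11² and 121 + 23 = 144 = 12².

a = 121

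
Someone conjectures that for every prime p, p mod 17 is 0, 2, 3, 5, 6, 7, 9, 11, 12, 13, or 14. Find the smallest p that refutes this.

The first 16 eligible values, up to p = 53, all satisfy the conclusion.
p = 59: 59 mod 17 = 8 — not in {0, 2, 3, 5, 6, 7, 9, 11, 12, 13, 14}.
Hence p = 59 is a counterexample.

p = 59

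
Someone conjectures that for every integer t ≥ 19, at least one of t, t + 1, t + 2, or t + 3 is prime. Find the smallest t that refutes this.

A counterexample is any integer t ≥ 19 such that t, t + 1, t + 2, t + 3 are all composite; we check each in order.
The first 5 eligible values, up to t = 23, all satisfy the conclusion.
t = 24: 24 = 2 × 12; 25 = 5 × 5; 26 = 2 × 13; 27 = 3 × 9 — all composite.

t = 24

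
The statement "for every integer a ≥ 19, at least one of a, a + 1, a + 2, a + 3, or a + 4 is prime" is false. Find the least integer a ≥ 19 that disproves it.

a = 24

We need the least integer a ≥ 19 for which a, a + 1, a + 2, a + 3, a + 4 are all composite.
For a = 19, 20, 21, 22, 23 the conclusion holds.
a = 24: 24 = 2 × 12; 25 = 5 × 5; 26 = 2 × 13; 27 = 3 × 9; 28 = 2 × 14 — all composite.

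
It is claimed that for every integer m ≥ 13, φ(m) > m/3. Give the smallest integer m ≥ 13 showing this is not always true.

The first 5 eligible values, up to m = 17, all satisfy the conclusion.
m = 18: φ(18) = 6 and 18/3 = 6, so φ(18) ≤ 18/3.
Hence m = 18 is a counterexample.

m = 18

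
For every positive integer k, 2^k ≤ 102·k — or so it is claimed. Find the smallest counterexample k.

We need the least positive integer k for which 2^k > 102·k.
The first 9 eligible values, up to k = 9, all satisfy the conclusion.
k = 10: 2^k = 1024 and 102·k = 1020, so 1024 > 1020.
So k = 10 is the smallest counterexample.

k = 10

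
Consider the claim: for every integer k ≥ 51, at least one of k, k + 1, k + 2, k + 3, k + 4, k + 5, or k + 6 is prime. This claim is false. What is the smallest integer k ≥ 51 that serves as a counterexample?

We need the least integer k ≥ 51 for which k, k + 1, k + 2, k + 3, k + 4, k + 5, k + 6 are all composite.
For k = 51, 52, 53, 54, …, 87, 88, 89 the conclusion holds.
k = 90: 90 = 2 × 45; 91 = 7 × 13; 92 = 2 × 46; 93 = 3 × 31; 94 = 2 × 47; 95 = 5 × 19; 96 = 2 × 48 — all composite.

k = 90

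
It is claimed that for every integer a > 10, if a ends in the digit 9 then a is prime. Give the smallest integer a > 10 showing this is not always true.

a = 39

Check each integer a > 10 in order until a ends in the digit 9 but a is not prime.
For a = 19, 29 the conclusion holds.
a = 39: 39 ends in 9; 39 = 3 × 13, composite.
Hence a = 39 is a counterexample.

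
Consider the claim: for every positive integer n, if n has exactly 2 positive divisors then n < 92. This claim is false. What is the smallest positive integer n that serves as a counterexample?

n = 97

We need the least positive integer n for which n has exactly 2 positive divisors but the claim fails.
For n = 2, 3, 5, 7, …, 79, 83, 89 the conclusion holds.
n = 97: τ(97) = 2; 97 ≥ 92.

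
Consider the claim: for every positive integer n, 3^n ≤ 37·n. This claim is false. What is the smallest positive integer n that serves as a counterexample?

Check each positive integer n in order until 3^n > 37·n.
n = 1: 3^n = 3 and 37·n = 37, so 3 ≤ 37.
n = 2: 3^n = 9 and 37·n = 74, so 9 ≤ 74.
n = 3: 3^n = 27 and 37·n = 111, so 27 ≤ 111.
n = 4: 3^n = 81 and 37·n = 148, so 81 ≤ 148.
n = 5: 3^n = 243 and 37·n = 185, so 243 > 185.
Hence n = 5 is a counterexample.

n = 5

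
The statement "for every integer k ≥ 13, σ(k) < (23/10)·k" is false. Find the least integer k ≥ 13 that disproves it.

k = 24

For k = 13, 14, 15, 16, …, 21, 22, 23 the conclusion holds.
k = 24: σ(24) = 60; 60 ≥ 276/5.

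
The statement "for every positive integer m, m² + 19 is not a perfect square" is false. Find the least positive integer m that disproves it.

We need the least positive integer m for which m² + 19 is a perfect square.
For m = 1, 2, 3, 4, 5, 6, 7, 8 the conclusion holds.
m = 9: 9² + 19 = 100 = 10², a perfect square.

m = 9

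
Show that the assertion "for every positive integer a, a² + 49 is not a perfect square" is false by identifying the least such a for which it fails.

Check each positive integer a in order until a² + 49 is a perfect square.
For a = 1, 2, 3, 4, …, 21, 22, 23 the conclusion holds.
a = 24: 24² + 49 = 625 = 25², a perfect square.
Thus a = 24 disproves the claim, and no smaller a works.

a = 24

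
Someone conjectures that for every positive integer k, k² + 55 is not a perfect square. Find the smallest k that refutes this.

Check each positive integer k in order until k² + 55 is a perfect square.
For k = 1, 2 the conclusion holds.
k = 3: 3² + 55 = 64 = 8², a perfect square.

k = 3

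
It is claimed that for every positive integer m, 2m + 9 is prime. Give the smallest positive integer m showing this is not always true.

m = 3

We need the least positive integer m for which 2m + 9 is not prime.
m = 1: 2m + 9 = 11, prime.
m = 2: 2m + 9 = 13, prime.
m = 3: 2m + 9 = 15 = 3 × 5, composite.
So m = 3 is the smallest counterexample.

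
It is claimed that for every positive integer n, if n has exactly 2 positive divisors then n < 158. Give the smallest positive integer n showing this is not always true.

n = 163

The first 37 eligible values, up to n = 157, all satisfy the conclusion.
n = 163: τ(163) = 2; 163 ≥ 158.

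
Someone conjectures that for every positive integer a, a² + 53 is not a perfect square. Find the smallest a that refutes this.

For a = 1, 2, 3, 4, …, 23, 24, 25 the conclusion holds.
a = 26: 26² + 53 = 729 = 27², a perfect square.
Thus a = 26 disproves the claim, and no smaller a works.

a = 26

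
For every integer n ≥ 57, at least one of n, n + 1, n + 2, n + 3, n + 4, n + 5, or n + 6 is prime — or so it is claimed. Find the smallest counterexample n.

We need the least integer n ≥ 57 for which n, n + 1, n + 2, n + 3, n + 4, n + 5, n + 6 are all composite.
The first 33 eligible values, up to n = 89, all satisfy the conclusion.
n = 90: 90 = 2 × 45; 91 = 7 × 13; 92 = 2 × 46; 93 = 3 × 31; 94 = 2 × 47; 95 = 5 × 19; 96 = 2 × 48 — all composite.

n = 90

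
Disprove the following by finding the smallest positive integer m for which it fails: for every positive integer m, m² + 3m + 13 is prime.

We need the least positive integer m for which m² + 3m + 13 is not prime.
For m = 1, 2, 3, 4, 5, 6, 7, 8 the conclusion holds.
m = 9: m² + 3m + 13 = 121 = 11 × 11, composite.

m = 9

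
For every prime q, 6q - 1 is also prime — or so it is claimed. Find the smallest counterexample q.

A counterexample is any prime q such that 6q - 1 is not prime; we check each in order.
The first 4 eligible values, up to q = 7, all satisfy the conclusion.
q = 11: 6q - 1 = 65 = 5 × 13, not prime.
So q = 11 is the smallest counterexample.

q = 11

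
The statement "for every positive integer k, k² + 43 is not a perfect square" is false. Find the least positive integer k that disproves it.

k = 21

For k = 1, 2, 3, 4, …, 18, 19, 20 the conclusion holds.
k = 21: 21² + 43 = 484 = 22², a perfect square.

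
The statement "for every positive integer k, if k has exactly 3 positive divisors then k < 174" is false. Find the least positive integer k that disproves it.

We need the least positive integer k for which k has exactly 3 positive divisors but the claim fails.
k = 4: τ(4) = 3; 4 < 174.
k = 9: τ(9) = 3; 9 < 174.
k = 25: τ(25) = 3; 25 < 174.
k = 49: τ(49) = 3; 49 < 174.
k = 121: τ(121) = 3; 121 < 174.
k = 169: τ(169) = 3; 169 < 174.
k = 289: τ(289) = 3; 289 ≥ 174.
So k = 289 is the smallest counterexample.

k = 289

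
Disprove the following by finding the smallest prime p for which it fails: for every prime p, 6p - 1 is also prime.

We need the least prime p for which 6p - 1 is not prime.
For p = 2, 3, 5, 7 the conclusion holds.
p = 11: 6p - 1 = 65 = 5 × 13, not prime.

p = 11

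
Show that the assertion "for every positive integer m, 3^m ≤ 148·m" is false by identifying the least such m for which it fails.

For m = 1, 2, 3, 4, 5, 6 the conclusion holds.
m = 7: 3^m = 2187 and 148·m = 1036, so 2187 > 1036.

m = 7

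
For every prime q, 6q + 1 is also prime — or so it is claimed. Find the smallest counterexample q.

q = 19

We need the least prime q for which 6q + 1 is not prime.
The first 7 eligible values, up to q = 17, all satisfy the conclusion.
q = 19: 6q + 1 = 115 = 5 × 23, not prime.
Hence q = 19 is a counterexample.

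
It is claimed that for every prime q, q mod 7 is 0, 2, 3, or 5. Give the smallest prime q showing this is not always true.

q = 11

A counterexample is any prime q such that the claim fails; we check each in order.
The first 4 eligible values, up to q = 7, all satisfy the conclusion.
q = 11: 11 mod 7 = 4 — not in {0, 2, 3, 5}.
Thus q = 11 disproves the claim, and no smaller q works.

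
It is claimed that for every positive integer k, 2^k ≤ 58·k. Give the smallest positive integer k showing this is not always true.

k = 10

For k = 1, 2, 3, 4, 5, 6, 7, 8, 9 the conclusion holds.
k = 10: 2^k = 1024 and 58·k = 580, so 1024 > 580.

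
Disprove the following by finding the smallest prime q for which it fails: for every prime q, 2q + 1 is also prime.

q = 7

For q = 2, 3, 5 the conclusion holds.
q = 7: 2q + 1 = 15 = 3 × 5, not prime.
Hence q = 7 is a counterexample.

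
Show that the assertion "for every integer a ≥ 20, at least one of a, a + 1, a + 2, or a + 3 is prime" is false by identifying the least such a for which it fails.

a = 24

a = 20: 23 is prime.
a = 21: 23 is prime.
a = 22: 23 is prime.
a = 23: 23 is prime.
a = 24: 24 = 2 × 12; 25 = 5 × 5; 26 = 2 × 13; 27 = 3 × 9 — all composite.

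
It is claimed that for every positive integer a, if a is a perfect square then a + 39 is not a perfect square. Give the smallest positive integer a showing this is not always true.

a = 25

Check each positive integer a in order until a is a perfect square but a + 39 is a perfect square.
a = 1: 1 + 39 = 40, not a perfect square.
a = 4: 4 + 39 = 43, not a perfect square.
a = 9: 9 + 39 = 48, not a perfect square.
a = 16: 16 + 39 = 55, not a perfect square.
a = 25: 25 = 5² and 25 + 39 = 64 = 8².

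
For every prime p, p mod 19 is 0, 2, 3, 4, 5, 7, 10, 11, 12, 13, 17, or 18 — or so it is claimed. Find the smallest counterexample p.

Check each prime p in order until the claim fails.
For p = 2, 3, 5, 7, …, 37, 41, 43 the conclusion holds.
p = 47: 47 mod 19 = 9 — not in {0, 2, 3, 4, 5, 7, 10, 11, 12, 13, 17, 18}.
Thus p = 47 disproves the claim, and no smaller p works.

p = 47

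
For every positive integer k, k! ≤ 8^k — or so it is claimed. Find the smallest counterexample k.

We need the least positive integer k for which k! > 8^k.
The first 19 eligible values, up to k = 19, all satisfy the conclusion.
k = 20: k! = 2432902008176640000 and 8^k = 1152921504606846976, so 2432902008176640000 > 1152921504606846976.

k = 20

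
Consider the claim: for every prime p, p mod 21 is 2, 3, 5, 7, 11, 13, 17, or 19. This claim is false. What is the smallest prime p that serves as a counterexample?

p = 29

Check each prime p in order until the claim fails.
The first 9 eligible values, up to p = 23, all satisfy the conclusion.
p = 29: 29 mod 21 = 8 — not in {2, 3, 5, 7, 11, 13, 17, 19}.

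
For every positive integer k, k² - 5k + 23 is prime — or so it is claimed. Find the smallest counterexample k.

Check each positive integer k in order until k² - 5k + 23 is not prime.
For k = 1, 2, 3, 4, …, 16, 17, 18 the conclusion holds.
k = 19: k² - 5k + 23 = 289 = 17 × 17, composite.
Thus k = 19 disproves the claim, and no smaller k works.

k = 19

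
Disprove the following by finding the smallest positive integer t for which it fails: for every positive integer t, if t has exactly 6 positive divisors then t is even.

The first 6 eligible values, up to t = 44, all satisfy the conclusion.
t = 45: divisors of 45: 1, 3, 5, 9, 15, 45; 45 is odd.

t = 45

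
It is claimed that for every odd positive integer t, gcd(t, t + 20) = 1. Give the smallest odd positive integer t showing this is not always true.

t = 5

A counterexample is any odd positive integer t such that gcd(t, t + 20) > 1; we check each in order.
For t = 1, 3 the conclusion holds.
t = 5: gcd(5, 25) = 5.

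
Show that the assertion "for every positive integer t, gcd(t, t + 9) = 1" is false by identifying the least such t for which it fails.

For t = 1, 2 the conclusion holds.
t = 3: gcd(3, 12) = 3.

t = 3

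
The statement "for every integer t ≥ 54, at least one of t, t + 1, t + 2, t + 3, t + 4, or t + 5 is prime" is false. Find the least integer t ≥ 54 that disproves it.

t = 90

For t = 54, 55, 56, 57, …, 87, 88, 89 the conclusion holds.
t = 90: 90 = 2 × 45; 91 = 7 × 13; 92 = 2 × 46; 93 = 3 × 31; 94 = 2 × 47; 95 = 5 × 19 — all composite.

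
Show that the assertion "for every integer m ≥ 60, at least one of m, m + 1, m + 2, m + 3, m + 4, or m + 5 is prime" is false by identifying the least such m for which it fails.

We need the least integer m ≥ 60 for which m, m + 1, m + 2, m + 3, m + 4, m + 5 are all composite.
For m = 60, 61, 62, 63, …, 87, 88, 89 the conclusion holds.
m = 90: 90 = 2 × 45; 91 = 7 × 13; 92 = 2 × 46; 93 = 3 × 31; 94 = 2 × 47; 95 = 5 × 19 — all composite.
Thus m = 90 disproves the claim, and no smaller m works.

m = 90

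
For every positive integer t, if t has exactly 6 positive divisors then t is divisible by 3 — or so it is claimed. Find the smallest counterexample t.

A counterexample is any positive integer t such that t has exactly 6 positive divisors but t is not divisible by 3; we check each in order.
t = 12: τ(12) = 6; 12 mod 3 = 0.
t = 18: τ(18) = 6; 18 mod 3 = 0.
t = 20: τ(20) = 6; 20 mod 3 = 2.
Thus t = 20 disproves the claim, and no smaller t works.

t = 20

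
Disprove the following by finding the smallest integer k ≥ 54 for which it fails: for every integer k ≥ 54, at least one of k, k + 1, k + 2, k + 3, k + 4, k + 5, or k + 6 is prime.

A counterexample is any integer k ≥ 54 such that k, k + 1, k + 2, k + 3, k + 4, k + 5, k + 6 are all composite; we check each in order.
The first 36 eligible values, up to k = 89, all satisfy the conclusion.
k = 90: 90 = 2 × 45; 91 = 7 × 13; 92 = 2 × 46; 93 = 3 × 31; 94 = 2 × 47; 95 = 5 × 19; 96 = 2 × 48 — all composite.
So k = 90 is the smallest counterexample.

k = 90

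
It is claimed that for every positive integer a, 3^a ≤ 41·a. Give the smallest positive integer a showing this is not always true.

For a = 1, 2, 3, 4 the conclusion holds.
a = 5: 3^a = 243 and 41·a = 205, so 243 > 205.

a = 5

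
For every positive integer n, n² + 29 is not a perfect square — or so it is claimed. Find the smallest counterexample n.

n = 14

A counterexample is any positive integer n such that n² + 29 is a perfect square; we check each in order.
For n = 1, 2, 3, 4, …, 11, 12, 13 the conclusion holds.
n = 14: 14² + 29 = 225 = 15², a perfect square.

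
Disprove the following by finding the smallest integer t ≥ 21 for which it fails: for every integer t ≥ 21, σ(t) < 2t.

t = 24

We need the least integer t ≥ 21 for which the claim fails.
For t = 21, 22, 23 the conclusion holds.
t = 24: σ(24) = 60; 60 ≥ 48.
Thus t = 24 disproves the claim, and no smaller t works.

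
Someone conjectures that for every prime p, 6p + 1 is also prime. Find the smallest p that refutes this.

Check each prime p in order until 6p + 1 is not prime.
p = 2: 6p + 1 = 13, prime.
p = 3: 6p + 1 = 19, prime.
p = 5: 6p + 1 = 31, prime.
p = 7: 6p + 1 = 43, prime.
p = 11: 6p + 1 = 67, prime.
p = 13: 6p + 1 = 79, prime.
p = 17: 6p + 1 = 103, prime.
p = 19: 6p + 1 = 115 = 5 × 23, not prime.
So p = 19 is the smallest counterexample.

p = 19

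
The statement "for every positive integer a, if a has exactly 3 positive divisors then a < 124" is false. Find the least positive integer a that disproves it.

a = 169

Check each positive integer a in order until a has exactly 3 positive divisors but the claim fails.
a = 4: τ(4) = 3; 4 < 124.
a = 9: τ(9) = 3; 9 < 124.
a = 25: τ(25) = 3; 25 < 124.
a = 49: τ(49) = 3; 49 < 124.
a = 121: τ(121) = 3; 121 < 124.
a = 169: τ(169) = 3; 169 ≥ 124.
Hence a = 169 is a counterexample.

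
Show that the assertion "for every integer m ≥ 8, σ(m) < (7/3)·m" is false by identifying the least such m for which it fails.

m = 12

Check each integer m ≥ 8 in order until the claim fails.
The first 4 eligible values, up to m = 11, all satisfy the conclusion.
m = 12: σ(12) = 28; 28 ≥ 28.
Hence m = 12 is a counterexample.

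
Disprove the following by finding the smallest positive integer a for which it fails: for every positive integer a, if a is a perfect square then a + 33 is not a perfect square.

Check each positive integer a in order until a is a perfect square but a + 33 is a perfect square.
a = 1: 1 + 33 = 34, not a perfect square.
a = 4: 4 + 33 = 37, not a perfect square.
a = 9: 9 + 33 = 42, not a perfect square.
a = 16: 16 = 4² and 16 + 33 = 49 = 7².

a = 16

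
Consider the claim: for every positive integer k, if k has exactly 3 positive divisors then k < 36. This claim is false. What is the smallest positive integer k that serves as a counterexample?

k = 49

A counterexample is any positive integer k such that k has exactly 3 positive divisors but the claim fails; we check each in order.
k = 4: τ(4) = 3; 4 < 36.
k = 9: τ(9) = 3; 9 < 36.
k = 25: τ(25) = 3; 25 < 36.
k = 49: τ(49) = 3; 49 ≥ 36.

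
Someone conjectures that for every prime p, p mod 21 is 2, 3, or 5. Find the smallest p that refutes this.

p = 7

A counterexample is any prime p such that the claim fails; we check each in order.
For p = 2, 3, 5 the conclusion holds.
p = 7: 7 mod 21 = 7 — not in {2, 3, 5}.
Thus p = 7 disproves the claim, and no smaller p works.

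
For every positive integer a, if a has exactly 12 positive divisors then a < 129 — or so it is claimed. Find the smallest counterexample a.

a = 132

a = 60: τ(60) = 12; 60 < 129.
a = 72: τ(72) = 12; 72 < 129.
a = 84: τ(84) = 12; 84 < 129.
a = 90: τ(90) = 12; 90 < 129.
a = 96: τ(96) = 12; 96 < 129.
a = 108: τ(108) = 12; 108 < 129.
a = 126: τ(126) = 12; 126 < 129.
a = 132: τ(132) = 12; 132 ≥ 129.
Hence a = 132 is a counterexample.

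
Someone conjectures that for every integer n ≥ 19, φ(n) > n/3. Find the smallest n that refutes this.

We need the least integer n ≥ 19 for which the claim fails.
For n = 19, 20, 21, 22, 23 the conclusion holds.
n = 24: φ(24) = 8 and 24/3 = 8, so φ(24) ≤ 24/3.

n = 24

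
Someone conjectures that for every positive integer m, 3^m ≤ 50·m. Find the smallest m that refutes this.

m = 6

A counterexample is any positive integer m such that 3^m > 50·m; we check each in order.
For m = 1, 2, 3, 4, 5 the conclusion holds.
m = 6: 3^m = 729 and 50·m = 300, so 729 > 300.
Thus m = 6 disproves the claim, and no smaller m works.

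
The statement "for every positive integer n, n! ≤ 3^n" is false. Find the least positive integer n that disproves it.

n = 7

n = 1: n! = 1 and 3^n = 3, so 1 ≤ 3.
n = 2: n! = 2 and 3^n = 9, so 2 ≤ 9.
n = 3: n! = 6 and 3^n = 27, so 6 ≤ 27.
n = 4: n! = 24 and 3^n = 81, so 24 ≤ 81.
n = 5: n! = 120 and 3^n = 243, so 120 ≤ 243.
n = 6: n! = 720 and 3^n = 729, so 720 ≤ 729.
n = 7: n! = 5040 and 3^n = 2187, so 5040 > 2187.
Thus n = 7 disproves the claim, and no smaller n works.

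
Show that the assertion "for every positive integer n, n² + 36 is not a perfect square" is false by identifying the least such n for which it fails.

n = 8

The first 7 eligible values, up to n = 7, all satisfy the conclusion.
n = 8: 8² + 36 = 100 = 10², a perfect square.
So n = 8 is the smallest counterexample.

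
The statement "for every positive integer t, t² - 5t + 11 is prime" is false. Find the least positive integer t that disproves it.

We need the least positive integer t for which t² - 5t + 11 is not prime.
t = 1: t² - 5t + 11 = 7, prime.
t = 2: t² - 5t + 11 = 5, prime.
t = 3: t² - 5t + 11 = 5, prime.
t = 4: t² - 5t + 11 = 7, prime.
t = 5: t² - 5t + 11 = 11, prime.
t = 6: t² - 5t + 11 = 17, prime.
t = 7: t² - 5t + 11 = 25 = 5 × 5, composite.

t = 7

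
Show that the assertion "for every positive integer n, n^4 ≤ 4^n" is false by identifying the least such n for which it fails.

n = 3

For n = 1, 2 the conclusion holds.
n = 3: n^4 = 81 and 4^n = 64, so 81 > 64.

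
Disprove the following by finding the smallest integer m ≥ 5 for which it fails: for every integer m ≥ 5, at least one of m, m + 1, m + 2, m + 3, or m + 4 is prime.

A counterexample is any integer m ≥ 5 such that m, m + 1, m + 2, m + 3, m + 4 are all composite; we check each in order.
For m = 5, 6, 7, 8, …, 21, 22, 23 the conclusion holds.
m = 24: 24 = 2 × 12; 25 = 5 × 5; 26 = 2 × 13; 27 = 3 × 9; 28 = 2 × 14 — all composite.
Thus m = 24 disproves the claim, and no smaller m works.

m = 24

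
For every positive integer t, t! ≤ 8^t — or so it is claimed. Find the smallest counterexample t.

t = 20

Check each positive integer t in order until t! > 8^t.
For t = 1, 2, 3, 4, …, 17, 18, 19 the conclusion holds.
t = 20: t! = 2432902008176640000 and 8^t = 1152921504606846976, so 2432902008176640000 > 1152921504606846976.
Hence t = 20 is a counterexample.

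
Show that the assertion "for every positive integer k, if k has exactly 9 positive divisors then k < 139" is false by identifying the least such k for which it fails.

Check each positive integer k in order until k has exactly 9 positive divisors but the claim fails.
k = 36: τ(36) = 9; 36 < 139.
k = 100: τ(100) = 9; 100 < 139.
k = 196: τ(196) = 9; 196 ≥ 139.

k = 196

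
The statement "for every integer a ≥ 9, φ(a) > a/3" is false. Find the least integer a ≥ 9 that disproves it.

For a = 9, 10, 11 the conclusion holds.
a = 12: φ(12) = 4 and 12/3 = 4, so φ(12) ≤ 12/3.

a = 12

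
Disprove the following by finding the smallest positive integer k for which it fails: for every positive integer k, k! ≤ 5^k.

Check each positive integer k in order until k! > 5^k.
The first 11 eligible values, up to k = 11, all satisfy the conclusion.
k = 12: k! = 479001600 and 5^k = 244140625, so 479001600 > 244140625.
So k = 12 is the smallest counterexample.

k = 12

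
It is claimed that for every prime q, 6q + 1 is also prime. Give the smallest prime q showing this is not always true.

The first 7 eligible values, up to q = 17, all satisfy the conclusion.
q = 19: 6q + 1 = 115 = 5 × 23, not prime.
Thus q = 19 disproves the claim, and no smaller q works.

q = 19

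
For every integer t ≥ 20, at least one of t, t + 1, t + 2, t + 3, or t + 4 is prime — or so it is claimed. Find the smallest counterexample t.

t = 24

Check each integer t ≥ 20 in order until t, t + 1, t + 2, t + 3, t + 4 are all composite.
For t = 20, 21, 22, 23 the conclusion holds.
t = 24: 24 = 2 × 12; 25 = 5 × 5; 26 = 2 × 13; 27 = 3 × 9; 28 = 2 × 14 — all composite.
Thus t = 24 disproves the claim, and no smaller t works.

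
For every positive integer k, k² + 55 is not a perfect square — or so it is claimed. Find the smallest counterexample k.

k = 3

Check each positive integer k in order until k² + 55 is a perfect square.
k = 1: 1² + 55 = 56, not a perfect square.
k = 2: 2² + 55 = 59, not a perfect square.
k = 3: 3² + 55 = 64 = 8², a perfect square.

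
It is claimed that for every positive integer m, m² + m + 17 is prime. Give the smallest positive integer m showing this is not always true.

m = 16

We need the least positive integer m for which m² + m + 17 is not prime.
For m = 1, 2, 3, 4, …, 13, 14, 15 the conclusion holds.
m = 16: m² + m + 17 = 289 = 17 × 17, composite.
Hence m = 16 is a counterexample.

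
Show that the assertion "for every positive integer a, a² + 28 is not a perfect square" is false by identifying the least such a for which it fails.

a = 6

We need the least positive integer a for which a² + 28 is a perfect square.
The first 5 eligible values, up to a = 5, all satisfy the conclusion.
a = 6: 6² + 28 = 64 = 8², a perfect square.
Thus a = 6 disproves the claim, and no smaller a works.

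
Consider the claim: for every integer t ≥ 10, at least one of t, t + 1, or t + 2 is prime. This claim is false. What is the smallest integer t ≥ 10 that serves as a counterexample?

t = 14

We need the least integer t ≥ 10 for which t, t + 1, t + 2 are all composite.
t = 10: 11 is prime.
t = 11: 11 is prime.
t = 12: 13 is prime.
t = 13: 13 is prime.
t = 14: 14 = 2 × 7; 15 = 3 × 5; 16 = 2 × 8 — all composite.
So t = 14 is the smallest counterexample.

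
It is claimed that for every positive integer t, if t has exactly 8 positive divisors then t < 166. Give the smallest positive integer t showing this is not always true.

t = 170

For t = 24, 30, 40, 42, …, 152, 154, 165 the conclusion holds.
t = 170: τ(170) = 8; 170 ≥ 166.
Thus t = 170 disproves the claim, and no smaller t works.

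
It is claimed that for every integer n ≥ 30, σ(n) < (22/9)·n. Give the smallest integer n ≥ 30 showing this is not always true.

n = 36

n = 30: σ(30) = 72; 72 < 220/3.
n = 31: σ(31) = 32; 32 < 682/9.
n = 32: σ(32) = 63; 63 < 704/9.
n = 33: σ(33) = 48; 48 < 242/3.
n = 34: σ(34) = 54; 54 < 748/9.
n = 35: σ(35) = 48; 48 < 770/9.
n = 36: σ(36) = 91; 91 ≥ 88.
So n = 36 is the smallest counterexample.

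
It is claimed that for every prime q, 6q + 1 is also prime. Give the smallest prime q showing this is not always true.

A counterexample is any prime q such that 6q + 1 is not prime; we check each in order.
q = 2: 6q + 1 = 13, prime.
q = 3: 6q + 1 = 19, prime.
q = 5: 6q + 1 = 31, prime.
q = 7: 6q + 1 = 43, prime.
q = 11: 6q + 1 = 67, prime.
q = 13: 6q + 1 = 79, prime.
q = 17: 6q + 1 = 103, prime.
q = 19: 6q + 1 = 115 = 5 × 23, not prime.
So q = 19 is the smallest counterexample.

q = 19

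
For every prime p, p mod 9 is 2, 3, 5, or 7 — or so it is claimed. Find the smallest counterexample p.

A counterexample is any prime p such that the claim fails; we check each in order.
p = 2: 2 mod 9 = 2.
p = 3: 3 mod 9 = 3.
p = 5: 5 mod 9 = 5.
p = 7: 7 mod 9 = 7.
p = 11: 11 mod 9 = 2.
p = 13: 13 mod 9 = 4 — not in {2, 3, 5, 7}.

p = 13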